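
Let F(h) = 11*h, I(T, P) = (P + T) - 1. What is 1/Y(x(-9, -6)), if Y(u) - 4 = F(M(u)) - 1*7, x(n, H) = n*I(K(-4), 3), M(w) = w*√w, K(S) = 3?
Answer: I/(3*(-I + 495*√5)) ≈ -2.7208e-7 + 0.00030115*I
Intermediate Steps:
M(w) = w^(3/2)
I(T, P) = -1 + P + T
x(n, H) = 5*n (x(n, H) = n*(-1 + 3 + 3) = n*5 = 5*n)
Y(u) = -3 + 11*u^(3/2) (Y(u) = 4 + (11*u^(3/2) - 1*7) = 4 + (11*u^(3/2) - 7) = 4 + (-7 + 11*u^(3/2)) = -3 + 11*u^(3/2))
1/Y(x(-9, -6)) = 1/(-3 + 11*(5*(-9))^(3/2)) = 1/(-3 + 11*(-45)^(3/2)) = 1/(-3 + 11*(-135*I*√5)) = 1/(-3 - 1485*I*√5)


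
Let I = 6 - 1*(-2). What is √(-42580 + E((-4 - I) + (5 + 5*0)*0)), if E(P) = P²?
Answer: 206*I ≈ 206.0*I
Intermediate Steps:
I = 8 (I = 6 + 2 = 8)
√(-42580 + E((-4 - I) + (5 + 5*0)*0)) = √(-42580 + ((-4 - 1*8) + (5 + 5*0)*0)²) = √(-42580 + ((-4 - 8) + (5 + 0)*0)²) = √(-42580 + (-12 + 5*0)²) = √(-42580 + (-12 + 0)²) = √(-42580 + (-12)²) = √(-42580 + 144) = √(-42436) = 206*I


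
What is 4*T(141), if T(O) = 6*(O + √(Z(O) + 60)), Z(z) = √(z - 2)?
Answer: 3384 + 24*√(60 + √139) ≈ 3587.3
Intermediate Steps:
Z(z) = √(-2 + z)
T(O) = 6*O + 6*√(60 + √(-2 + O)) (T(O) = 6*(O + √(√(-2 + O) + 60)) = 6*(O + √(60 + √(-2 + O))) = 6*O + 6*√(60 + √(-2 + O)))
4*T(141) = 4*(6*141 + 6*√(60 + √(-2 + 141))) = 4*(846 + 6*√(60 + √139)) = 3384 + 24*√(60 + √139)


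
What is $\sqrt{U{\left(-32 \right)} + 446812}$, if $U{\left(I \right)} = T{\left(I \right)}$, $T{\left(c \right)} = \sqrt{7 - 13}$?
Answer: $\sqrt{446812 + i \sqrt{6}} \approx 668.44 + 0.002 i$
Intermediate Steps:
$T{\left(c \right)} = i \sqrt{6}$ ($T{\left(c \right)} = \sqrt{-6} = i \sqrt{6}$)
$U{\left(I \right)} = i \sqrt{6}$
$\sqrt{U{\left(-32 \right)} + 446812} = \sqrt{i \sqrt{6} + 446812} = \sqrt{446812 + i \sqrt{6}}$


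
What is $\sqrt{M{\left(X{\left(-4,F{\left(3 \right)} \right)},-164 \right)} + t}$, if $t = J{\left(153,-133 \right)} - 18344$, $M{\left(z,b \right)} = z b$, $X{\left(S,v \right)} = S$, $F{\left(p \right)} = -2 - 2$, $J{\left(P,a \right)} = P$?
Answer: $i \sqrt{17535} \approx 132.42 i$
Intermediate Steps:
$F{\left(p \right)} = -4$ ($F{\left(p \right)} = -2 - 2 = -4$)
$M{\left(z,b \right)} = b z$
$t = -18191$ ($t = 153 - 18344 = -18191$)
$\sqrt{M{\left(X{\left(-4,F{\left(3 \right)} \right)},-164 \right)} + t} = \sqrt{\left(-164\right) \left(-4\right) - 18191} = \sqrt{656 - 18191} = \sqrt{-17535} = i \sqrt{17535}$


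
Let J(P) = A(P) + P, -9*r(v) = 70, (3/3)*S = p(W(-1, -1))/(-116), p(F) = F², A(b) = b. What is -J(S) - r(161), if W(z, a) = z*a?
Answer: 4069/522 ≈ 7.7950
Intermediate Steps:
W(z, a) = a*z
S = -1/116 (S = (-1*(-1))²/(-116) = 1²*(-1/116) = 1*(-1/116) = -1/116 ≈ -0.0086207)
r(v) = -70/9 (r(v) = -⅑*70 = -70/9)
J(P) = 2*P (J(P) = P + P = 2*P)
-J(S) - r(161) = -2*(-1)/116 - 1*(-70/9) = -1*(-1/58) + 70/9 = 1/58 + 70/9 = 4069/522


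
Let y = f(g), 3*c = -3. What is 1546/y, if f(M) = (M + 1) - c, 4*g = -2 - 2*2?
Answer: 3092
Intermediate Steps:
c = -1 (c = (1/3)*(-3) = -1)
g = -3/2 (g = (-2 - 2*2)/4 = (-2 - 4)/4 = (1/4)*(-6) = -3/2 ≈ -1.5000)
f(M) = 2 + M (f(M) = (M + 1) - 1*(-1) = (1 + M) + 1 = 2 + M)
y = 1/2 (y = 2 - 3/2 = 1/2 ≈ 0.50000)
1546/y = 1546/(1/2) = 2*1546 = 3092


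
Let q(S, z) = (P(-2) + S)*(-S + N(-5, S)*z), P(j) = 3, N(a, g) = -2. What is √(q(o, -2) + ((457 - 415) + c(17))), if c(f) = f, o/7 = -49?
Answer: I*√117921 ≈ 343.4*I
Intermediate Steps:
o = -343 (o = 7*(-49) = -343)
q(S, z) = (3 + S)*(-S - 2*z)
√(q(o, -2) + ((457 - 415) + c(17))) = √((-1*(-343)² - 6*(-2) - 3*(-343) - 2*(-343)*(-2)) + ((457 - 415) + 17)) = √((-1*117649 + 12 + 1029 - 1372) + (42 + 17)) = √((-117649 + 12 + 1029 - 1372) + 59) = √(-117980 + 59) = √(-117921) = I*√117921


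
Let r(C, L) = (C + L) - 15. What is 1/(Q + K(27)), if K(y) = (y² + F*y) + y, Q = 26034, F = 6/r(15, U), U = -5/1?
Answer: 5/133788 ≈ 3.7373e-5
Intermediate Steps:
U = -5 (U = -5*1 = -5)
r(C, L) = -15 + C + L
F = -6/5 (F = 6/(-15 + 15 - 5) = 6/(-5) = 6*(-⅕) = -6/5 ≈ -1.2000)
K(y) = y² - y/5 (K(y) = (y² - 6*y/5) + y = y² - y/5)
1/(Q + K(27)) = 1/(26034 + 27*(-⅕ + 27)) = 1/(26034 + 27*(134/5)) = 1/(26034 + 3618/5) = 1/(133788/5) = 5/133788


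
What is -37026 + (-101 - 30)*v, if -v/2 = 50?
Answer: -23926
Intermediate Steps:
v = -100 (v = -2*50 = -100)
-37026 + (-101 - 30)*v = -37026 + (-101 - 30)*(-100) = -37026 - 131*(-100) = -37026 + 13100 = -23926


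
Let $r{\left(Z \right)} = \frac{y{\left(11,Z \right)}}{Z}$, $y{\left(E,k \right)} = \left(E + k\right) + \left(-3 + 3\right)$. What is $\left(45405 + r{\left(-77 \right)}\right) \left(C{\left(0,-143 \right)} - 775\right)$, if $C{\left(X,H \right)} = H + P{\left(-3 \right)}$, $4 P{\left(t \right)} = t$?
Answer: $- \frac{166866525}{4} \approx -4.1717 \cdot 10^{7}$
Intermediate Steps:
$P{\left(t \right)} = \frac{t}{4}$
$y{\left(E,k \right)} = E + k$ ($y{\left(E,k \right)} = \left(E + k\right) + 0 = E + k$)
$C{\left(X,H \right)} = - \frac{3}{4} + H$ ($C{\left(X,H \right)} = H + \frac{1}{4} \left(-3\right) = H - \frac{3}{4} = - \frac{3}{4} + H$)
$r{\left(Z \right)} = \frac{11 + Z}{Z}$
$\left(45405 + r{\left(-77 \right)}\right) \left(C{\left(0,-143 \right)} - 775\right) = \left(45405 + \frac{11 - 77}{-77}\right) \left(\left(- \frac{3}{4} - 143\right) - 775\right) = \left(45405 - - \frac{6}{7}\right) \left(- \frac{575}{4} - 775\right) = \left(45405 + \frac{6}{7}\right) \left(- \frac{3675}{4}\right) = \frac{317841}{7} \left(- \frac{3675}{4}\right) = - \frac{166866525}{4}$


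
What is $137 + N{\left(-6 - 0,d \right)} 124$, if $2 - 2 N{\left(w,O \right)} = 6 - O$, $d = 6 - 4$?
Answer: $13$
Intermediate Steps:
$d = 2$
$N{\left(w,O \right)} = -2 + \frac{O}{2}$ ($N{\left(w,O \right)} = 1 - \frac{6 - O}{2} = 1 + \left(-3 + \frac{O}{2}\right) = -2 + \frac{O}{2}$)
$137 + N{\left(-6 - 0,d \right)} 124 = 137 + \left(-2 + \frac{1}{2} \cdot 2\right) 124 = 137 + \left(-2 + 1\right) 124 = 137 - 124 = 13$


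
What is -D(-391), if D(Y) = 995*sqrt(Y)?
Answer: -995*I*sqrt(391) ≈ -19675.0*I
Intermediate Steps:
-D(-391) = -995*sqrt(-391) = -995*I*sqrt(391)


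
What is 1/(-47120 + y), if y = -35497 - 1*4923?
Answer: -1/87540 ≈ -1.1423e-5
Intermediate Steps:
y = -40420 (y = -35497 - 4923 = -40420)
1/(-47120 + y) = 1/(-47120 - 40420) = 1/(-87540) = -1/87540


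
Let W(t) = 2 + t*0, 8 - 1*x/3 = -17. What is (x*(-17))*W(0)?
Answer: -2550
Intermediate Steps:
x = 75 (x = 24 - 3*(-17) = 24 + 51 = 75)
W(t) = 2 (W(t) = 2 + 0 = 2)
(x*(-17))*W(0) = (75*(-17))*2 = -1275*2 = -2550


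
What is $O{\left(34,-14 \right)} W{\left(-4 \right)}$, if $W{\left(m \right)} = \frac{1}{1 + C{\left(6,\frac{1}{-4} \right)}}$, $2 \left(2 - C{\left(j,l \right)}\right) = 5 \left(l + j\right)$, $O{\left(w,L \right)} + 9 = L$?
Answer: $\frac{184}{91} \approx 2.022$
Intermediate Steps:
$O{\left(w,L \right)} = -9 + L$
$C{\left(j,l \right)} = 2 - \frac{5 j}{2} - \frac{5 l}{2}$ ($C{\left(j,l \right)} = 2 - \frac{5 \left(l + j\right)}{2} = 2 - \frac{5 \left(j + l\right)}{2} = 2 - \frac{5 j + 5 l}{2} = 2 - \left(\frac{5 j}{2} + \frac{5 l}{2}\right) = 2 - \frac{5 j}{2} - \frac{5 l}{2}$)
$W{\left(m \right)} = - \frac{8}{91}$ ($W{\left(m \right)} = \frac{1}{1 - \left(13 - \frac{5}{8}\right)} = \frac{1}{1 - \frac{99}{8}} = \frac{1}{- \frac{91}{8}} = - \frac{8}{91}$)
$O{\left(34,-14 \right)} W{\left(-4 \right)} = \left(-9 - 14\right) \left(- \frac{8}{91}\right) = \left(-23\right) \left(- \frac{8}{91}\right) = \frac{184}{91}$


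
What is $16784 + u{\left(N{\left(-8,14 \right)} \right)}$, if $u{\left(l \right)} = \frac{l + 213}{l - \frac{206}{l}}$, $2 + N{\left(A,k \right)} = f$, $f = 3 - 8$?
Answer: $\frac{2636530}{157} \approx 16793.0$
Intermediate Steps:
$f = -5$ ($f = 3 - 8 = -5$)
$N{\left(A,k \right)} = -7$ ($N{\left(A,k \right)} = -2 - 5 = -7$)
$u{\left(l \right)} = \frac{213 + l}{l - \frac{206}{l}}$
$16784 + u{\left(N{\left(-8,14 \right)} \right)} = 16784 - \frac{7 \left(213 - 7\right)}{-206 + \left(-7\right)^{2}} = 16784 - 7 \frac{1}{-206 + 49} \cdot 206 = 16784 - 7 \frac{1}{-157} \cdot 206 = 16784 - \left(- \frac{7}{157}\right) 206 = 16784 + \frac{1442}{157} = \frac{2636530}{157}$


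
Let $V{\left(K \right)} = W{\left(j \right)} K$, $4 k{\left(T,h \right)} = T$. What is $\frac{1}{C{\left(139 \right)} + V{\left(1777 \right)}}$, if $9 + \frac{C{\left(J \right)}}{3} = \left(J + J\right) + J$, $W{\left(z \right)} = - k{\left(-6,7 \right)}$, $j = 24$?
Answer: $\frac{2}{7779} \approx 0.0002571$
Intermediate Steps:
$k{\left(T,h \right)} = \frac{T}{4}$
$W{\left(z \right)} = \frac{3}{2}$ ($W{\left(z \right)} = - \frac{-6}{4} = \left(-1\right) \left(- \frac{3}{2}\right) = \frac{3}{2}$)
$V{\left(K \right)} = \frac{3 K}{2}$
$C{\left(J \right)} = -27 + 9 J$ ($C{\left(J \right)} = -27 + 3 \left(\left(J + J\right) + J\right) = -27 + 3 \left(2 J + J\right) = -27 + 3 \cdot 3 J = -27 + 9 J$)
$\frac{1}{C{\left(139 \right)} + V{\left(1777 \right)}} = \frac{1}{\left(-27 + 9 \cdot 139\right) + \frac{3}{2} \cdot 1777} = \frac{1}{\left(-27 + 1251\right) + \frac{5331}{2}} = \frac{1}{1224 + \frac{5331}{2}} = \frac{1}{\frac{7779}{2}} = \frac{2}{7779}$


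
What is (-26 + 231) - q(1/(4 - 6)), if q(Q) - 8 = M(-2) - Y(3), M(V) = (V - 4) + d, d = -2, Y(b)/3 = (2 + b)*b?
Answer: 250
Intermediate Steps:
Y(b) = 3*b*(2 + b) (Y(b) = 3*((2 + b)*b) = 3*(b*(2 + b)) = 3*b*(2 + b))
M(V) = -6 + V (M(V) = (V - 4) - 2 = (-4 + V) - 2 = -6 + V)
q(Q) = -45 (q(Q) = 8 + ((-6 - 2) - 3*3*(2 + 3)) = 8 + (-8 - 3*3*5) = 8 + (-8 - 1*45) = 8 + (-8 - 45) = 8 - 53 = -45)
(-26 + 231) - q(1/(4 - 6)) = (-26 + 231) - 1*(-45) = 205 + 45 = 250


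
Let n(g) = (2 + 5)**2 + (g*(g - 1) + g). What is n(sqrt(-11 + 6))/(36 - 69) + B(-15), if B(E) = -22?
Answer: -70/3 ≈ -23.333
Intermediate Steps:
n(g) = 49 + g + g*(-1 + g) (n(g) = 7**2 + (g*(-1 + g) + g) = 49 + (g + g*(-1 + g)) = 49 + g + g*(-1 + g))
n(sqrt(-11 + 6))/(36 - 69) + B(-15) = (49 + (sqrt(-11 + 6))**2)/(36 - 69) - 22 = (49 + (sqrt(-5))**2)/(-33) - 22 = (49 + (I*sqrt(5))**2)*(-1/33) - 22 = (49 - 5)*(-1/33) - 22 = 44*(-1/33) - 22 = -4/3 - 22 = -70/3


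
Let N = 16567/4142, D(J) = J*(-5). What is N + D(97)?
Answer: -1992303/4142 ≈ -481.00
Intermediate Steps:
D(J) = -5*J
N = 16567/4142 (N = 16567*(1/4142) = 16567/4142 ≈ 3.9998)
N + D(97) = 16567/4142 - 5*97 = 16567/4142 - 485 = -1992303/4142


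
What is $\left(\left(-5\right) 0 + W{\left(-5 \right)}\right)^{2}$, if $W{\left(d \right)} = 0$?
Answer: $0$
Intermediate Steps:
$\left(\left(-5\right) 0 + W{\left(-5 \right)}\right)^{2} = \left(\left(-5\right) 0 + 0\right)^{2} = \left(0 + 0\right)^{2} = 0^{2} = 0$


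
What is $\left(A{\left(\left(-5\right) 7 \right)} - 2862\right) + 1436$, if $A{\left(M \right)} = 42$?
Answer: $-1384$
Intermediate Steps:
$\left(A{\left(\left(-5\right) 7 \right)} - 2862\right) + 1436 = \left(42 - 2862\right) + 1436 = -2820 + 1436 = -1384$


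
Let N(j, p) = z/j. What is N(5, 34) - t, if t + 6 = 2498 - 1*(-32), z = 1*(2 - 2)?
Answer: -2524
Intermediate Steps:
z = 0 (z = 1*0 = 0)
t = 2524 (t = -6 + (2498 - 1*(-32)) = -6 + (2498 + 32) = -6 + 2530 = 2524)
N(j, p) = 0 (N(j, p) = 0/j = 0)
N(5, 34) - t = 0 - 1*2524 = 0 - 2524 = -2524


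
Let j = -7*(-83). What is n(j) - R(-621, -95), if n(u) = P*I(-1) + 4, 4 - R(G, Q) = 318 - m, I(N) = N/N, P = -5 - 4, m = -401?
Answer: 710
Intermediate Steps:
P = -9
I(N) = 1
R(G, Q) = -715 (R(G, Q) = 4 - (318 - 1*(-401)) = 4 - (318 + 401) = 4 - 1*719 = 4 - 719 = -715)
j = 581
n(u) = -5 (n(u) = -9*1 + 4 = -9 + 4 = -5)
n(j) - R(-621, -95) = -5 - 1*(-715) = -5 + 715 = 710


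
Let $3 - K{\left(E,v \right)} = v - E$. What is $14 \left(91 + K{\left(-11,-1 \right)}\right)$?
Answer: $1176$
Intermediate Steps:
$K{\left(E,v \right)} = 3 + E - v$ ($K{\left(E,v \right)} = 3 - \left(v - E\right) = 3 + \left(E - v\right) = 3 + E - v$)
$14 \left(91 + K{\left(-11,-1 \right)}\right) = 14 \left(91 - 7\right) = 14 \cdot 84 = 1176$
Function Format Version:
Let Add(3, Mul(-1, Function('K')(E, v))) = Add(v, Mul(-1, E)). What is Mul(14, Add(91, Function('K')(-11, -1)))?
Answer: 1176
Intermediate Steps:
Function('K')(E, v) = Add(3, E, Mul(-1, v)) (Function('K')(E, v) = Add(3, Mul(-1, Add(v, Mul(-1, E)))) = Add(3, Add(E, Mul(-1, v))) = Add(3, E, Mul(-1, v)))
Mul(14, Add(91, Function('K')(-11, -1))) = Mul(14, Add(91, Add(3, -11, Mul(-1, -1)))) = Mul(14, Add(91, Add(3, -11, 1))) = Mul(14, Add(91, -7)) = Mul(14, 84) = 1176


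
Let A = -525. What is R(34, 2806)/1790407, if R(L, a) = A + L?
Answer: -491/1790407 ≈ -0.00027424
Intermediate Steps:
R(L, a) = -525 + L
R(34, 2806)/1790407 = (-525 + 34)/1790407 = -491*1/1790407 = -491/1790407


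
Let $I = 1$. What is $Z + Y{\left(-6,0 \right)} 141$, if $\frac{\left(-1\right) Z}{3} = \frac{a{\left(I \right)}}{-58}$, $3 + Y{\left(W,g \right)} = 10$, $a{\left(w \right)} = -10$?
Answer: $\frac{28608}{29} \approx 986.48$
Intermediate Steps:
$Y{\left(W,g \right)} = 7$ ($Y{\left(W,g \right)} = -3 + 10 = 7$)
$Z = - \frac{15}{29}$ ($Z = - 3 \left(- \frac{10}{-58}\right) = - 3 \left(\left(-10\right) \left(- \frac{1}{58}\right)\right) = \left(-3\right) \frac{5}{29} = - \frac{15}{29} \approx -0.51724$)
$Z + Y{\left(-6,0 \right)} 141 = - \frac{15}{29} + 7 \cdot 141 = - \frac{15}{29} + 987 = \frac{28608}{29}$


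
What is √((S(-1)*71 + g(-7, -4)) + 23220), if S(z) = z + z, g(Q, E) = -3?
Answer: 5*√923 ≈ 151.90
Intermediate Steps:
S(z) = 2*z
√((S(-1)*71 + g(-7, -4)) + 23220) = √(((2*(-1))*71 - 3) + 23220) = √((-2*71 - 3) + 23220) = √((-142 - 3) + 23220) = √(-145 + 23220) = √23075 = 5*√923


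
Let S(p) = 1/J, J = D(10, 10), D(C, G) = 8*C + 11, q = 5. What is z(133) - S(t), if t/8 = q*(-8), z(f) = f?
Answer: 12102/91 ≈ 132.99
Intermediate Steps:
t = -320 (t = 8*(5*(-8)) = 8*(-40) = -320)
D(C, G) = 11 + 8*C
J = 91 (J = 11 + 8*10 = 11 + 80 = 91)
S(p) = 1/91
z(133) - S(t) = 133 - 1*1/91 = 133 - 1/91 = 12102/91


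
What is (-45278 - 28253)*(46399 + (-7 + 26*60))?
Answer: -3525958512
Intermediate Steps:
(-45278 - 28253)*(46399 + (-7 + 26*60)) = -73531*(46399 + (-7 + 1560)) = -73531*(46399 + 1553) = -73531*47952 = -3525958512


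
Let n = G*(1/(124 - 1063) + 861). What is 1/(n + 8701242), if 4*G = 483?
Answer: 626/5512059971 ≈ 1.1357e-7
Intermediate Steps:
G = 483/4 (G = (¼)*483 = 483/4 ≈ 120.75)
n = 65082479/626 (n = 483*(1/(124 - 1063) + 861)/4 = 483*(1/(-939) + 861)/4 = 483*(-1/939 + 861)/4 = (483/4)*(808478/939) = 65082479/626 ≈ 1.0397e+5)
1/(n + 8701242) = 1/(65082479/626 + 8701242) = 1/(5512059971/626) = 626/5512059971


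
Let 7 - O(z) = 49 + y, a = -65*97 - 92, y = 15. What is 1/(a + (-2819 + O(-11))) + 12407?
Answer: 115050110/9273 ≈ 12407.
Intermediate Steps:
a = -6397 (a = -6305 - 92 = -6397)
O(z) = -57 (O(z) = 7 - (49 + 15) = 7 - 1*64 = 7 - 64 = -57)
1/(a + (-2819 + O(-11))) + 12407 = 1/(-6397 + (-2819 - 57)) + 12407 = 1/(-6397 - 2876) + 12407 = 1/(-9273) + 12407 = -1/9273 + 12407 = 115050110/9273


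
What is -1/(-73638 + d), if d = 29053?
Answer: 1/44585 ≈ 2.2429e-5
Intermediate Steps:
-1/(-73638 + d) = -1/(-73638 + 29053) = -1/(-44585) = -1*(-1/44585) = 1/44585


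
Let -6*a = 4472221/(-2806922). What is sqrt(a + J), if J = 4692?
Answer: 7*sqrt(6790311540587955)/8420766 ≈ 68.500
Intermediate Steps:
a = 4472221/16841532 (a = -4472221/(6*(-2806922)) = -4472221*(-1)/(6*2806922) = -1/6*(-4472221/2806922) = 4472221/16841532 ≈ 0.26555)
sqrt(a + J) = sqrt(4472221/16841532 + 4692) = sqrt(79024940365/16841532) = 7*sqrt(6790311540587955)/8420766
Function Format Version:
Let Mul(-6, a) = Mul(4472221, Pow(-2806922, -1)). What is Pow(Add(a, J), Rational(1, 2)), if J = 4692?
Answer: Mul(Rational(7, 8420766), Pow(6790311540587955, Rational(1, 2))) ≈ 68.500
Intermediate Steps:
a = Rational(4472221, 16841532) (a = Mul(Rational(-1, 6), Mul(4472221, Pow(-2806922, -1))) = Mul(Rational(-1, 6), Mul(4472221, Rational(-1, 2806922))) = Mul(Rational(-1, 6), Rational(-4472221, 2806922)) = Rational(4472221, 16841532) ≈ 0.26555)
Pow(Add(a, J), Rational(1, 2)) = Pow(Add(Rational(4472221, 16841532), 4692), Rational(1, 2)) = Pow(Rational(79024940365, 16841532), Rational(1, 2)) = Mul(Rational(7, 8420766), Pow(6790311540587955, Rational(1, 2)))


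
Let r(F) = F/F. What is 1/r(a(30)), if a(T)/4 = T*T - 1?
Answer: 1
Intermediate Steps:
a(T) = -4 + 4*T**2 (a(T) = 4*(T*T - 1) = 4*(T**2 - 1) = 4*(-1 + T**2) = -4 + 4*T**2)
r(F) = 1
1/r(a(30)) = 1/1 = 1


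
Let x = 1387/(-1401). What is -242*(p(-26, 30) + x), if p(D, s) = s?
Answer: -9835606/1401 ≈ -7020.4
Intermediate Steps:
x = -1387/1401 (x = 1387*(-1/1401) = -1387/1401 ≈ -0.99001)
-242*(p(-26, 30) + x) = -242*(30 - 1387/1401) = -242*40643/1401 = -9835606/1401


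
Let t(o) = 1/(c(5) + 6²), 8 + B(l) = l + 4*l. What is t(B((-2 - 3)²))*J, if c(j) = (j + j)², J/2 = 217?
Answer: 217/68 ≈ 3.1912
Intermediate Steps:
J = 434 (J = 2*217 = 434)
B(l) = -8 + 5*l (B(l) = -8 + (l + 4*l) = -8 + 5*l)
c(j) = 4*j² (c(j) = (2*j)² = 4*j²)
t(o) = 1/136 (t(o) = 1/(4*5² + 6²) = 1/(4*25 + 36) = 1/(100 + 36) = 1/136)
t(B((-2 - 3)²))*J = (1/136)*434 = 217/68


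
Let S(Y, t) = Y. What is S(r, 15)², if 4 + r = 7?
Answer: 9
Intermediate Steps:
r = 3 (r = -4 + 7 = 3)
S(r, 15)² = 3² = 9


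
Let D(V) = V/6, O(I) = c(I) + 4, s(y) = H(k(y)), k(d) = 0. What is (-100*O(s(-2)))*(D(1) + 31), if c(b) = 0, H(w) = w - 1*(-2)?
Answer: -37400/3 ≈ -12467.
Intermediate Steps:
H(w) = 2 + w (H(w) = w + 2 = 2 + w)
s(y) = 2 (s(y) = 2 + 0 = 2)
O(I) = 4 (O(I) = 0 + 4 = 4)
D(V) = V/6 (D(V) = V*(1/6) = V/6)
(-100*O(s(-2)))*(D(1) + 31) = (-100*4)*((1/6)*1 + 31) = -400*(1/6 + 31) = -400*187/6 = -37400/3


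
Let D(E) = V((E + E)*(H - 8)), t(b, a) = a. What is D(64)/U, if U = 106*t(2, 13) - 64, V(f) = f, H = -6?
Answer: -896/657 ≈ -1.3638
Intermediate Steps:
U = 1314 (U = 106*13 - 64 = 1378 - 64 = 1314)
D(E) = -28*E (D(E) = (E + E)*(-6 - 8) = (2*E)*(-14) = -28*E)
D(64)/U = -28*64/1314 = -1792*1/1314 = -896/657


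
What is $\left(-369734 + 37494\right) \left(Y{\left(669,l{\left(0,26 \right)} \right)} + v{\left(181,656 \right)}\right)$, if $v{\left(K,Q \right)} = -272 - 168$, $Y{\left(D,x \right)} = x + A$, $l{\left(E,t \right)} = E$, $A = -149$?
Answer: $195689360$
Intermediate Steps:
$Y{\left(D,x \right)} = -149 + x$ ($Y{\left(D,x \right)} = x - 149 = -149 + x$)
$v{\left(K,Q \right)} = -440$ ($v{\left(K,Q \right)} = -272 - 168 = -440$)
$\left(-369734 + 37494\right) \left(Y{\left(669,l{\left(0,26 \right)} \right)} + v{\left(181,656 \right)}\right) = \left(-369734 + 37494\right) \left(\left(-149 + 0\right) - 440\right) = - 332240 \left(-149 - 440\right) = \left(-332240\right) \left(-589\right) = 195689360$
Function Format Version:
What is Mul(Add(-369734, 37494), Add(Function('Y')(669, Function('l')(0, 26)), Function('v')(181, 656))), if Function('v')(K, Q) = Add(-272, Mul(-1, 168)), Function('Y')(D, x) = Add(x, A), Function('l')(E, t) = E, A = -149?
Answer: 195689360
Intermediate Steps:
Function('Y')(D, x) = Add(-149, x) (Function('Y')(D, x) = Add(x, -149) = Add(-149, x))
Function('v')(K, Q) = -440 (Function('v')(K, Q) = Add(-272, -168) = -440)
Mul(Add(-369734, 37494), Add(Function('Y')(669, Function('l')(0, 26)), Function('v')(181, 656))) = Mul(Add(-369734, 37494), Add(Add(-149, 0), -440)) = Mul(-332240, Add(-149, -440)) = Mul(-332240, -589) = 195689360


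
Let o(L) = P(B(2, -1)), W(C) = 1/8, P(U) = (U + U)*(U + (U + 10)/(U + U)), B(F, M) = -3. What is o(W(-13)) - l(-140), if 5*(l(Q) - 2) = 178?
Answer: -63/5 ≈ -12.600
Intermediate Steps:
l(Q) = 188/5 (l(Q) = 2 + (⅕)*178 = 2 + 178/5 = 188/5)
P(U) = 2*U*(U + (10 + U)/(2*U)) (P(U) = (2*U)*(U + (10 + U)/((2*U))) = (2*U)*(U + (10 + U)*(1/(2*U))) = (2*U)*(U + (10 + U)/(2*U)) = 2*U*(U + (10 + U)/(2*U)))
W(C) = ⅛
o(L) = 25 (o(L) = 10 - 3 + 2*(-3)² = 10 - 3 + 2*9 = 10 - 3 + 18 = 25)
o(W(-13)) - l(-140) = 25 - 1*188/5 = 25 - 188/5 = -63/5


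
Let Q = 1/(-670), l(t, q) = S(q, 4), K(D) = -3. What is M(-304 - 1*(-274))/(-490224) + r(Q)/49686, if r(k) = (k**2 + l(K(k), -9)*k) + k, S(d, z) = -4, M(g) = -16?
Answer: 355010483/10847200746200 ≈ 3.2728e-5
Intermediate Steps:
l(t, q) = -4
Q = -1/670 ≈ -0.0014925
r(k) = k**2 - 3*k (r(k) = (k**2 - 4*k) + k = k**2 - 3*k)
M(-304 - 1*(-274))/(-490224) + r(Q)/49686 = -16/(-490224) - (-3 - 1/670)/670/49686 = -16*(-1/490224) - 1/670*(-2011/670)*(1/49686) = 1/30639 + (2011/448900)*(1/49686) = 1/30639 + 2011/22304045400 = 355010483/10847200746200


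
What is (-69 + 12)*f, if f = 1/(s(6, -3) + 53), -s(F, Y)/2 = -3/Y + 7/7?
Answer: -57/49 ≈ -1.1633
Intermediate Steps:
s(F, Y) = -2 + 6/Y (s(F, Y) = -2*(-3/Y + 7/7) = -2*(-3/Y + 7*(⅐)) = -2*(-3/Y + 1) = -2*(1 - 3/Y) = -2 + 6/Y)
f = 1/49 (f = 1/((-2 + 6/(-3)) + 53) = 1/((-2 + 6*(-⅓)) + 53) = 1/((-2 - 2) + 53) = 1/(-4 + 53) = 1/49 ≈ 0.020408)
(-69 + 12)*f = (-69 + 12)*(1/49) = -57*1/49 = -57/49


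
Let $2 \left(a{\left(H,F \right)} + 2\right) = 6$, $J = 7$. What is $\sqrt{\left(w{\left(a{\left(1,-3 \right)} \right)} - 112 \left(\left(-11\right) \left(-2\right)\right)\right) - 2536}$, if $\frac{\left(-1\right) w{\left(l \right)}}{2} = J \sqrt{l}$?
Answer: $i \sqrt{5014} \approx 70.81 i$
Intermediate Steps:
$a{\left(H,F \right)} = 1$ ($a{\left(H,F \right)} = -2 + \frac{1}{2} \cdot 6 = -2 + 3 = 1$)
$w{\left(l \right)} = - 14 \sqrt{l}$ ($w{\left(l \right)} = - 2 \cdot 7 \sqrt{l} = - 14 \sqrt{l}$)
$\sqrt{\left(w{\left(a{\left(1,-3 \right)} \right)} - 112 \left(\left(-11\right) \left(-2\right)\right)\right) - 2536} = \sqrt{\left(- 14 \sqrt{1} - 112 \left(\left(-11\right) \left(-2\right)\right)\right) - 2536} = \sqrt{\left(\left(-14\right) 1 - 2464\right) - 2536} = \sqrt{\left(-14 - 2464\right) - 2536} = \sqrt{-2478 - 2536} = \sqrt{-5014} = i \sqrt{5014}$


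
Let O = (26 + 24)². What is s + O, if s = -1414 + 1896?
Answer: 2982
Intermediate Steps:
s = 482
O = 2500 (O = 50² = 2500)
s + O = 482 + 2500 = 2982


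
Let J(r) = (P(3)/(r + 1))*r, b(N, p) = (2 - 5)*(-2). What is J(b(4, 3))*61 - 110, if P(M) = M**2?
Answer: 2524/7 ≈ 360.57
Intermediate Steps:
b(N, p) = 6 (b(N, p) = -3*(-2) = 6)
J(r) = 9*r/(1 + r) (J(r) = (3**2/(r + 1))*r = (9/(1 + r))*r = 9*r/(1 + r))
J(b(4, 3))*61 - 110 = (9*6/(1 + 6))*61 - 110 = (9*6/7)*61 - 110 = (9*6*(1/7))*61 - 110 = (54/7)*61 - 110 = 3294/7 - 110 = 2524/7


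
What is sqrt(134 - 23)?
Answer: sqrt(111) ≈ 10.536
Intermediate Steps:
sqrt(134 - 23) = sqrt(111)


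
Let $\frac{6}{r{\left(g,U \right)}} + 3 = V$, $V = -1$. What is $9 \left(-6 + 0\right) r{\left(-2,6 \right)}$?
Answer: $81$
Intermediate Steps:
$r{\left(g,U \right)} = - \frac{3}{2}$ ($r{\left(g,U \right)} = \frac{6}{-3 - 1} = \frac{6}{-4} = 6 \left(- \frac{1}{4}\right) = - \frac{3}{2}$)
$9 \left(-6 + 0\right) r{\left(-2,6 \right)} = 9 \left(-6 + 0\right) \left(- \frac{3}{2}\right) = 9 \left(-6\right) \left(- \frac{3}{2}\right) = \left(-54\right) \left(- \frac{3}{2}\right) = 81$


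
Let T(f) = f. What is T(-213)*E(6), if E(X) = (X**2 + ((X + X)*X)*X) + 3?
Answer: -100323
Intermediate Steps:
E(X) = 3 + X**2 + 2*X**3 (E(X) = (X**2 + ((2*X)*X)*X) + 3 = (X**2 + (2*X**2)*X) + 3 = (X**2 + 2*X**3) + 3 = 3 + X**2 + 2*X**3)
T(-213)*E(6) = -213*(3 + 6**2 + 2*6**3) = -213*(3 + 36 + 2*216) = -213*(3 + 36 + 432) = -213*471 = -100323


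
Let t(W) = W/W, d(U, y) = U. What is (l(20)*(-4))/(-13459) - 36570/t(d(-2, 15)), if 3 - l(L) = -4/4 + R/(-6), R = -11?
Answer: -1476586864/40377 ≈ -36570.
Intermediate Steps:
t(W) = 1
l(L) = 13/6 (l(L) = 3 - (-4/4 - 11/(-6)) = 3 - (-4*¼ - 11*(-⅙)) = 3 - (-1 + 11/6) = 3 - 1*⅚ = 3 - ⅚ = 13/6)
(l(20)*(-4))/(-13459) - 36570/t(d(-2, 15)) = ((13/6)*(-4))/(-13459) - 36570/1 = -26/3*(-1/13459) - 36570*1 = 26/40377 - 36570 = -1476586864/40377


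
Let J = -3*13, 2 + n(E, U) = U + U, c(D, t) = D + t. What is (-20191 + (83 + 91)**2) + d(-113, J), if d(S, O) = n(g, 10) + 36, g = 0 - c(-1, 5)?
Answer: 10139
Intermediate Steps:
g = -4 (g = 0 - (-1 + 5) = 0 - 1*4 = 0 - 4 = -4)
n(E, U) = -2 + 2*U (n(E, U) = -2 + (U + U) = -2 + 2*U)
J = -39
d(S, O) = 54 (d(S, O) = (-2 + 2*10) + 36 = (-2 + 20) + 36 = 18 + 36 = 54)
(-20191 + (83 + 91)**2) + d(-113, J) = (-20191 + (83 + 91)**2) + 54 = (-20191 + 174**2) + 54 = (-20191 + 30276) + 54 = 10085 + 54 = 10139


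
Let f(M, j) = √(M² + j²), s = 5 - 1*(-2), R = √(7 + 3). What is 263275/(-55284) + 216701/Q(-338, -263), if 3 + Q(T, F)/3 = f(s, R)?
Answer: 5983467167/1382100 + 216701*√59/150 ≈ 15426.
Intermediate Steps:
R = √10 ≈ 3.1623
s = 7 (s = 5 + 2 = 7)
Q(T, F) = -9 + 3*√59 (Q(T, F) = -9 + 3*√(7² + (√10)²) = -9 + 3*√(49 + 10) = -9 + 3*√59)
263275/(-55284) + 216701/Q(-338, -263) = 263275/(-55284) + 216701/(-9 + 3*√59) = 263275*(-1/55284) + 216701/(-9 + 3*√59) = -263275/55284 + 216701/(-9 + 3*√59)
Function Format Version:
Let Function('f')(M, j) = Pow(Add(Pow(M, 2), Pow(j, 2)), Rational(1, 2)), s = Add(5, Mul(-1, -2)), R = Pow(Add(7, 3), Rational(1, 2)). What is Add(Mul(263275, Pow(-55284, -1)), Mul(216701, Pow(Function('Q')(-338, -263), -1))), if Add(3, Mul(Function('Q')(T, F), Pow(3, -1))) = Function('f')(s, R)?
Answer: Add(Rational(5983467167, 1382100), Mul(Rational(216701, 150), Pow(59, Rational(1, 2)))) ≈ 15426.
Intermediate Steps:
R = Pow(10, Rational(1, 2)) ≈ 3.1623
s = 7 (s = Add(5, 2) = 7)
Function('Q')(T, F) = Add(-9, Mul(3, Pow(59, Rational(1, 2)))) (Function('Q')(T, F) = Add(-9, Mul(3, Pow(Add(Pow(7, 2), Pow(Pow(10, Rational(1, 2)), 2)), Rational(1, 2)))) = Add(-9, Mul(3, Pow(Add(49, 10), Rational(1, 2)))) = Add(-9, Mul(3, Pow(59, Rational(1, 2)))))
Add(Mul(263275, Pow(-55284, -1)), Mul(216701, Pow(Function('Q')(-338, -263), -1))) = Add(Mul(263275, Pow(-55284, -1)), Mul(216701, Pow(Add(-9, Mul(3, Pow(59, Rational(1, 2)))), -1))) = Add(Mul(263275, Rational(-1, 55284)), Mul(216701, Pow(Add(-9, Mul(3, Pow(59, Rational(1, 2)))), -1))) = Add(Rational(-263275, 55284), Mul(216701, Pow(Add(-9, Mul(3, Pow(59, Rational(1, 2)))), -1)))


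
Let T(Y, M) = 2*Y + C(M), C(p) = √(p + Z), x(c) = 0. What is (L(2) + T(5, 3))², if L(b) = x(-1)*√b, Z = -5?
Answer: (10 + I*√2)² ≈ 98.0 + 28.284*I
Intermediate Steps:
L(b) = 0 (L(b) = 0*√b = 0)
C(p) = √(-5 + p) (C(p) = √(p - 5) = √(-5 + p))
T(Y, M) = √(-5 + M) + 2*Y (T(Y, M) = 2*Y + √(-5 + M) = √(-5 + M) + 2*Y)
(L(2) + T(5, 3))² = (0 + (√(-5 + 3) + 2*5))² = (0 + (√(-2) + 10))² = (0 + (I*√2 + 10))² = (0 + (10 + I*√2))² = (10 + I*√2)²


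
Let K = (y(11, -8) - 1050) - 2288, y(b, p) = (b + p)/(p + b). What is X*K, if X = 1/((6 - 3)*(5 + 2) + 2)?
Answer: -3337/23 ≈ -145.09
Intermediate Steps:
y(b, p) = 1 (y(b, p) = (b + p)/(b + p) = 1)
K = -3337 (K = (1 - 1050) - 2288 = -1049 - 2288 = -3337)
X = 1/23 (X = 1/(3*7 + 2) = 1/(21 + 2) = 1/23 ≈ 0.043478)
X*K = (1/23)*(-3337) = -3337/23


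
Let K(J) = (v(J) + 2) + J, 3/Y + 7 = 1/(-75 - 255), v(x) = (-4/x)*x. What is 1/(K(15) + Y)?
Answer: 2311/29053 ≈ 0.079544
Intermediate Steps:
v(x) = -4
Y = -990/2311 (Y = 3/(-7 + 1/(-75 - 255)) = 3/(-7 + 1/(-330)) = 3/(-7 - 1/330) = 3/(-2311/330) = 3*(-330/2311) = -990/2311 ≈ -0.42839)
K(J) = -2 + J (K(J) = (-4 + 2) + J = -2 + J)
1/(K(15) + Y) = 1/((-2 + 15) - 990/2311) = 1/(13 - 990/2311) = 1/(29053/2311) = 2311/29053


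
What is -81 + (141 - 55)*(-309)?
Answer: -26655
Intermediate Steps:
-81 + (141 - 55)*(-309) = -81 + 86*(-309) = -81 - 26574 = -26655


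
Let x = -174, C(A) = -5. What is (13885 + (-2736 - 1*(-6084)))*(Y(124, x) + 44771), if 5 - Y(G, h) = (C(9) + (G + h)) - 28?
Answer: 773055147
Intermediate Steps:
Y(G, h) = 38 - G - h (Y(G, h) = 5 - ((-5 + (G + h)) - 28) = 5 - ((-5 + G + h) - 28) = 5 - (-33 + G + h) = 5 + (33 - G - h) = 38 - G - h)
(13885 + (-2736 - 1*(-6084)))*(Y(124, x) + 44771) = (13885 + (-2736 - 1*(-6084)))*((38 - 1*124 - 1*(-174)) + 44771) = (13885 + (-2736 + 6084))*((38 - 124 + 174) + 44771) = (13885 + 3348)*(88 + 44771) = 17233*44859 = 773055147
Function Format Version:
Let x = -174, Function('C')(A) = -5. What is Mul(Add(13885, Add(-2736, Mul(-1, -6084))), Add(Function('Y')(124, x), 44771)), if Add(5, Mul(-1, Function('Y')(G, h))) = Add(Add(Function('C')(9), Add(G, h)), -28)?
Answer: 773055147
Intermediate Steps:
Function('Y')(G, h) = Add(38, Mul(-1, G), Mul(-1, h)) (Function('Y')(G, h) = Add(5, Mul(-1, Add(Add(-5, Add(G, h)), -28))) = Add(5, Mul(-1, Add(Add(-5, G, h), -28))) = Add(5, Mul(-1, Add(-33, G, h))) = Add(5, Add(33, Mul(-1, G), Mul(-1, h))) = Add(38, Mul(-1, G), Mul(-1, h)))
Mul(Add(13885, Add(-2736, Mul(-1, -6084))), Add(Function('Y')(124, x), 44771)) = Mul(Add(13885, Add(-2736, Mul(-1, -6084))), Add(Add(38, Mul(-1, 124), Mul(-1, -174)), 44771)) = Mul(Add(13885, Add(-2736, 6084)), Add(Add(38, -124, 174), 44771)) = Mul(Add(13885, 3348), Add(88, 44771)) = Mul(17233, 44859) = 773055147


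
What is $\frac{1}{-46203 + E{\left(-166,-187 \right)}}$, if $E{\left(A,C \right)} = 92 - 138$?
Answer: $- \frac{1}{46249} \approx -2.1622 \cdot 10^{-5}$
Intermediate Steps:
$E{\left(A,C \right)} = -46$
$\frac{1}{-46203 + E{\left(-166,-187 \right)}} = \frac{1}{-46203 - 46} = \frac{1}{-46249} = - \frac{1}{46249}$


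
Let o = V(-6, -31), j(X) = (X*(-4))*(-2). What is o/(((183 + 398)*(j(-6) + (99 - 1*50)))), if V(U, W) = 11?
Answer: 11/581 ≈ 0.018933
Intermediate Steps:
j(X) = 8*X (j(X) = -4*X*(-2) = 8*X)
o = 11
o/(((183 + 398)*(j(-6) + (99 - 1*50)))) = 11/(((183 + 398)*(8*(-6) + (99 - 1*50)))) = 11/((581*(-48 + (99 - 50)))) = 11/((581*(-48 + 49))) = 11/((581*1)) = 11/581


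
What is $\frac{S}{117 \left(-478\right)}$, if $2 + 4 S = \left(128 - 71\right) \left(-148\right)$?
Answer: $\frac{4219}{111852} \approx 0.037719$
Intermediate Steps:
$S = - \frac{4219}{2}$ ($S = - \frac{1}{2} + \frac{\left(128 - 71\right) \left(-148\right)}{4} = - \frac{1}{2} + \frac{57 \left(-148\right)}{4} = - \frac{1}{2} + \frac{1}{4} \left(-8436\right) = - \frac{1}{2} - 2109 = - \frac{4219}{2} \approx -2109.5$)
$\frac{S}{117 \left(-478\right)} = - \frac{4219}{2 \cdot 117 \left(-478\right)} = - \frac{4219}{2 \left(-55926\right)} = \left(- \frac{4219}{2}\right) \left(- \frac{1}{55926}\right) = \frac{4219}{111852}$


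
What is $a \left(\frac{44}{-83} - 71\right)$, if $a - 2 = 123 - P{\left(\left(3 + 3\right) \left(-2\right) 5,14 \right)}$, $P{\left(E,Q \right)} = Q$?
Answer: $- \frac{659007}{83} \approx -7939.8$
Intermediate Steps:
$a = 111$ ($a = 2 + \left(123 - 14\right) = 2 + 109 = 111$)
$a \left(\frac{44}{-83} - 71\right) = 111 \left(\frac{44}{-83} - 71\right) = 111 \left(44 \left(- \frac{1}{83}\right) - 71\right) = 111 \left(- \frac{44}{83} - 71\right) = 111 \left(- \frac{5937}{83}\right) = - \frac{659007}{83}$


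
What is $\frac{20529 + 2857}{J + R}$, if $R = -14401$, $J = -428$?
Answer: $- \frac{23386}{14829} \approx -1.577$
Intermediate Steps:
$\frac{20529 + 2857}{J + R} = \frac{20529 + 2857}{-428 - 14401} = \frac{23386}{-14829} = 23386 \left(- \frac{1}{14829}\right) = - \frac{23386}{14829}$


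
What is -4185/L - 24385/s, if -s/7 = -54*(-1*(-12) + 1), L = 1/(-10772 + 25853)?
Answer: -310142146675/4914 ≈ -6.3114e+7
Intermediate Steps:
L = 1/15081 ≈ 6.6309e-5
s = 4914 (s = -(-378)*(-1*(-12) + 1) = -(-378)*(12 + 1) = -(-378)*13 = -7*(-702) = 4914)
-4185/L - 24385/s = -4185/1/15081 - 24385/4914 = -4185*15081 - 24385*1/4914 = -63113985 - 24385/4914 = -310142146675/4914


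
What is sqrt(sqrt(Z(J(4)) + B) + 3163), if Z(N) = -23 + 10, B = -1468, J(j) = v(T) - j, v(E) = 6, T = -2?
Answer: sqrt(3163 + I*sqrt(1481)) ≈ 56.242 + 0.3421*I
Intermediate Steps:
J(j) = 6 - j
Z(N) = -13
sqrt(sqrt(Z(J(4)) + B) + 3163) = sqrt(sqrt(-13 - 1468) + 3163) = sqrt(sqrt(-1481) + 3163) = sqrt(I*sqrt(1481) + 3163) = sqrt(3163 + I*sqrt(1481))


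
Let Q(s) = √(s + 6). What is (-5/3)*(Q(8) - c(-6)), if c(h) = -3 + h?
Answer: -15 - 5*√14/3 ≈ -21.236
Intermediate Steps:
Q(s) = √(6 + s)
(-5/3)*(Q(8) - c(-6)) = (-5/3)*(√(6 + 8) - (-3 - 6)) = (-5*⅓)*(√14 - 1*(-9)) = -5*(√14 + 9)/3 = -5*(9 + √14)/3 = -15 - 5*√14/3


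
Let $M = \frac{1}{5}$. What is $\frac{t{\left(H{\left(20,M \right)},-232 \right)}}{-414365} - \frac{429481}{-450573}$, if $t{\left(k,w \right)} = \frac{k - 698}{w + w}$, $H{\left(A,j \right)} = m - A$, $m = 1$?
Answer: $\frac{2847379173011}{2987226898320} \approx 0.95319$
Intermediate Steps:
$M = \frac{1}{5} \approx 0.2$
$H{\left(A,j \right)} = 1 - A$
$t{\left(k,w \right)} = \frac{-698 + k}{2 w}$
$\frac{t{\left(H{\left(20,M \right)},-232 \right)}}{-414365} - \frac{429481}{-450573} = \frac{\frac{1}{2} \frac{1}{-232} \left(-698 + \left(1 - 20\right)\right)}{-414365} - \frac{429481}{-450573} = \frac{1}{2} \left(- \frac{1}{232}\right) \left(-698 + \left(1 - 20\right)\right) \left(- \frac{1}{414365}\right) - - \frac{429481}{450573} = \frac{1}{2} \left(- \frac{1}{232}\right) \left(-698 - 19\right) \left(- \frac{1}{414365}\right) + \frac{429481}{450573} = \frac{1}{2} \left(- \frac{1}{232}\right) \left(-717\right) \left(- \frac{1}{414365}\right) + \frac{429481}{450573} = \frac{717}{464} \left(- \frac{1}{414365}\right) + \frac{429481}{450573} = - \frac{717}{192265360} + \frac{429481}{450573} = \frac{2847379173011}{2987226898320}$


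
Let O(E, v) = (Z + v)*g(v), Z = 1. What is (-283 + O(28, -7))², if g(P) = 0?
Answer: 80089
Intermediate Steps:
O(E, v) = 0 (O(E, v) = (1 + v)*0 = 0)
(-283 + O(28, -7))² = (-283 + 0)² = (-283)² = 80089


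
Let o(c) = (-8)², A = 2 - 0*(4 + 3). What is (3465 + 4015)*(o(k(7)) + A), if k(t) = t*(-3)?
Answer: 493680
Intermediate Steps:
k(t) = -3*t
A = 2 (A = 2 - 0*7 = 2 - 14*0 = 2 + 0 = 2)
o(c) = 64
(3465 + 4015)*(o(k(7)) + A) = (3465 + 4015)*(64 + 2) = 7480*66 = 493680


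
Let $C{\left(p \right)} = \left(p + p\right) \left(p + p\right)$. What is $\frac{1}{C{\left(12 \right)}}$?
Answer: $\frac{1}{576} \approx 0.0017361$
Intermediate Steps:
$C{\left(p \right)} = 4 p^{2}$ ($C{\left(p \right)} = 2 p 2 p = 4 p^{2}$)
$\frac{1}{C{\left(12 \right)}} = \frac{1}{4 \cdot 12^{2}} = \frac{1}{4 \cdot 144} = \frac{1}{576}$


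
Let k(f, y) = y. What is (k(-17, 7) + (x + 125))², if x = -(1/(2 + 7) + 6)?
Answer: 1283689/81 ≈ 15848.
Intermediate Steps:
x = -55/9 (x = -(1/9 + 6) = -(⅑ + 6) = -1*55/9 = -55/9 ≈ -6.1111)
(k(-17, 7) + (x + 125))² = (7 + (-55/9 + 125))² = (7 + 1070/9)² = (1133/9)² = 1283689/81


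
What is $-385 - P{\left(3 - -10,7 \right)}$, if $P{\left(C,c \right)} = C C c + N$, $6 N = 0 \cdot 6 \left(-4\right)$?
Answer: $-1568$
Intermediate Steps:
$N = 0$ ($N = \frac{0 \cdot 6 \left(-4\right)}{6} = \frac{0 \left(-4\right)}{6} = \frac{1}{6} \cdot 0 = 0$)
$P{\left(C,c \right)} = c C^{2}$ ($P{\left(C,c \right)} = C C c + 0 = C^{2} c + 0 = c C^{2} + 0 = c C^{2}$)
$-385 - P{\left(3 - -10,7 \right)} = -385 - 7 \left(3 - -10\right)^{2} = -385 - 7 \left(3 + 10\right)^{2} = -385 - 7 \cdot 13^{2} = -385 - 7 \cdot 169 = -385 - 1183 = -1568$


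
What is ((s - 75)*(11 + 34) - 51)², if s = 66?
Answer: 207936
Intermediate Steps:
((s - 75)*(11 + 34) - 51)² = ((66 - 75)*(11 + 34) - 51)² = (-9*45 - 51)² = (-405 - 51)² = (-456)² = 207936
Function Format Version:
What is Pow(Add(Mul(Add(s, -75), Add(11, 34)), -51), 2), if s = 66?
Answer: 207936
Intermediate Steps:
Pow(Add(Mul(Add(s, -75), Add(11, 34)), -51), 2) = Pow(Add(Mul(Add(66, -75), Add(11, 34)), -51), 2) = Pow(Add(Mul(-9, 45), -51), 2) = Pow(Add(-405, -51), 2) = Pow(-456, 2) = 207936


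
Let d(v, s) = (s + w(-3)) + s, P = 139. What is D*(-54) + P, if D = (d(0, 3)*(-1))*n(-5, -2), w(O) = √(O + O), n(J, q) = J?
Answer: -1481 - 270*I*√6 ≈ -1481.0 - 661.36*I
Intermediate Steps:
w(O) = √2*√O (w(O) = √(2*O) = √2*√O)
d(v, s) = 2*s + I*√6 (d(v, s) = (s + √2*√(-3)) + s = (s + √2*(I*√3)) + s = (s + I*√6) + s = 2*s + I*√6)
D = 30 + 5*I*√6 (D = ((2*3 + I*√6)*(-1))*(-5) = ((6 + I*√6)*(-1))*(-5) = (-6 - I*√6)*(-5) = 30 + 5*I*√6 ≈ 30.0 + 12.247*I)
D*(-54) + P = (30 + 5*I*√6)*(-54) + 139 = (-1620 - 270*I*√6) + 139 = -1481 - 270*I*√6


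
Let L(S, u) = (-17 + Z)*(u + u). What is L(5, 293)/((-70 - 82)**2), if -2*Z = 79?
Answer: -33109/23104 ≈ -1.4330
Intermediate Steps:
Z = -79/2 (Z = -1/2*79 = -79/2 ≈ -39.500)
L(S, u) = -113*u (L(S, u) = (-17 - 79/2)*(u + u) = -113*u)
L(5, 293)/((-70 - 82)**2) = (-113*293)/((-70 - 82)**2) = -33109/((-152)**2) = -33109/23104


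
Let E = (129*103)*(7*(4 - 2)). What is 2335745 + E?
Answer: 2521763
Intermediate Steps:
E = 186018 (E = 13287*(7*2) = 13287*14 = 186018)
2335745 + E = 2335745 + 186018 = 2521763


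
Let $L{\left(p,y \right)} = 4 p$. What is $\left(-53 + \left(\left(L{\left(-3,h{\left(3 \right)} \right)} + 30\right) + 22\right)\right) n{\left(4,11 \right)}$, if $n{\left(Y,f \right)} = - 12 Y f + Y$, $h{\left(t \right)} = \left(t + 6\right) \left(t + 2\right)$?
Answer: $6812$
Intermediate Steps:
$h{\left(t \right)} = \left(2 + t\right) \left(6 + t\right)$ ($h{\left(t \right)} = \left(6 + t\right) \left(2 + t\right) = \left(2 + t\right) \left(6 + t\right)$)
$n{\left(Y,f \right)} = Y - 12 Y f$ ($n{\left(Y,f \right)} = - 12 Y f + Y = Y - 12 Y f$)
$\left(-53 + \left(\left(L{\left(-3,h{\left(3 \right)} \right)} + 30\right) + 22\right)\right) n{\left(4,11 \right)} = \left(-53 + \left(\left(4 \left(-3\right) + 30\right) + 22\right)\right) 4 \left(1 - 132\right) = \left(-53 + \left(\left(-12 + 30\right) + 22\right)\right) 4 \left(1 - 132\right) = \left(-53 + \left(18 + 22\right)\right) 4 \left(-131\right) = \left(-53 + 40\right) \left(-524\right) = \left(-13\right) \left(-524\right) = 6812$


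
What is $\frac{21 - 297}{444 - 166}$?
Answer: $- \frac{138}{139} \approx -0.99281$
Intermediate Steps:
$\frac{21 - 297}{444 - 166} = - \frac{276}{278} = \left(-276\right) \frac{1}{278} = - \frac{138}{139}$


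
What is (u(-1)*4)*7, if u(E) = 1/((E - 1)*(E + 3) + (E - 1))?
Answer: -14/3 ≈ -4.6667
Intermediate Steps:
u(E) = 1/(-1 + E + (-1 + E)*(3 + E)) (u(E) = 1/((-1 + E)*(3 + E) + (-1 + E)) = 1/(-1 + E + (-1 + E)*(3 + E)))
(u(-1)*4)*7 = (4/(-4 + (-1)² + 3*(-1)))*7 = (4/(-4 + 1 - 3))*7 = (4/(-6))*7 = -⅙*4*7 = -⅔*7 = -14/3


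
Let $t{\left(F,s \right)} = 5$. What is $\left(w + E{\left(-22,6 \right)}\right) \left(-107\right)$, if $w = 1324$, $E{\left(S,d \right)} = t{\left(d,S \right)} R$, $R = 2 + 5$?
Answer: $-145413$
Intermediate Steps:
$R = 7$
$E{\left(S,d \right)} = 35$ ($E{\left(S,d \right)} = 5 \cdot 7 = 35$)
$\left(w + E{\left(-22,6 \right)}\right) \left(-107\right) = \left(1324 + 35\right) \left(-107\right) = 1359 \left(-107\right) = -145413$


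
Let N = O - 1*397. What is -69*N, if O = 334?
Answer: 4347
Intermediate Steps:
N = -63 (N = 334 - 1*397 = 334 - 397 = -63)
-69*N = -69*(-63) = 4347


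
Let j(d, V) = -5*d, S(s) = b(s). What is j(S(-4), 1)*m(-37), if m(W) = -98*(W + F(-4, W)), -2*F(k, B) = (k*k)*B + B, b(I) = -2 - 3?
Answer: -679875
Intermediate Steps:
b(I) = -5
S(s) = -5
F(k, B) = -B/2 - B*k**2/2 (F(k, B) = -((k*k)*B + B)/2 = -(k**2*B + B)/2 = -(B*k**2 + B)/2 = -(B + B*k**2)/2 = -B/2 - B*k**2/2)
m(W) = 735*W (m(W) = -98*(W - W*(1 + (-4)**2)/2) = -98*(W - W*(1 + 16)/2) = -98*(W - 1/2*W*17) = -98*(W - 17*W/2) = -(-735)*W = 735*W)
j(S(-4), 1)*m(-37) = (-5*(-5))*(735*(-37)) = 25*(-27195) = -679875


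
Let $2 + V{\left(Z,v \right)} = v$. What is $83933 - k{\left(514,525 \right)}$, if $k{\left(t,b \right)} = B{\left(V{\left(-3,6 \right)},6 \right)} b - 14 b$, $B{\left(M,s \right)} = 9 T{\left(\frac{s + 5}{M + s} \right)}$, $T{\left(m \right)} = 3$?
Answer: $77108$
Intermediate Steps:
$V{\left(Z,v \right)} = -2 + v$
$B{\left(M,s \right)} = 27$ ($B{\left(M,s \right)} = 9 \cdot 3 = 27$)
$k{\left(t,b \right)} = 13 b$ ($k{\left(t,b \right)} = 27 b - 14 b = 13 b$)
$83933 - k{\left(514,525 \right)} = 83933 - 13 \cdot 525 = 83933 - 6825 = 77108$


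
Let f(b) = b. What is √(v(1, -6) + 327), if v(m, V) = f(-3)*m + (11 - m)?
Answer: √334 ≈ 18.276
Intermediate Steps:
v(m, V) = 11 - 4*m (v(m, V) = -3*m + (11 - m) = 11 - 4*m)
√(v(1, -6) + 327) = √((11 - 4*1) + 327) = √((11 - 4) + 327) = √(7 + 327) = √334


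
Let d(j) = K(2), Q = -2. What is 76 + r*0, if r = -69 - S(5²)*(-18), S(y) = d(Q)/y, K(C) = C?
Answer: 76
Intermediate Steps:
d(j) = 2
S(y) = 2/y
r = -1689/25 (r = -69 - 2/(5²)*(-18) = -69 - 2/25*(-18) = -69 - 2*(1/25)*(-18) = -69 - 2*(-18)/25 = -69 - 1*(-36/25) = -69 + 36/25 = -1689/25 ≈ -67.560)
76 + r*0 = 76 - 1689/25*0 = 76 + 0 = 76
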